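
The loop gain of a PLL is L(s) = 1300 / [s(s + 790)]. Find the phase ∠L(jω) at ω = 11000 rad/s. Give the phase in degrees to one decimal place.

∠(j11000 + 790) = arctan(11000/790) = 85.89°
∠(j11000) = 90.00°
∠L(j11000) = − (85.89° + 90.00°) = -175.89°

-175.9 deg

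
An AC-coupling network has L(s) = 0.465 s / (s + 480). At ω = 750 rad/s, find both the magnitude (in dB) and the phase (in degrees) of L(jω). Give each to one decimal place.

|L| = -8.1 dB, ∠L = 32.6 deg

|j750| = 750
|j750 + 480| = √(750² + 480²) = 890.4
|L(j750)| = 0.465 × 750 / 890.4 = 0.39166
20 log₁₀(0.39166) = -8.14 dB
∠(j750) = 90.00°
∠(j750 + 480) = arctan(750/480) = 57.38°
∠L(j750) = 90.00° − 57.38° = 32.62°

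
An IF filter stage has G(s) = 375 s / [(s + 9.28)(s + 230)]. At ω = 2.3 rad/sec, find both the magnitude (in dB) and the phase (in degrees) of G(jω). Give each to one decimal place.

|j2.3| = 2.3
|j2.3 + 9.28| = √(2.3² + 9.28²) = 9.561
|j2.3 + 230| = √(2.3² + 230²) = 230
|G(j2.3)| = 375 × 2.3 / (9.561 × 230) = 0.39221
20 log₁₀(0.39221) = -8.13 dB
∠(j2.3) = 90.00°
∠(j2.3 + 9.28) = arctan(2.3/9.28) = 13.92°
∠(j2.3 + 230) = arctan(2.3/230) = 0.57°
∠G(j2.3) = 90.00° − (13.92° + 0.57°) = 75.51°

|G| = -8.1 dB, ∠G = 75.5 deg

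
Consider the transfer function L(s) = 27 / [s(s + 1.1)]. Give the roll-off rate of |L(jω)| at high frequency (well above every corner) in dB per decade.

-40 dB/decade

With 0 zeros and 2 poles, the high-frequency asymptotic slope is 20 × (0 − 2) = -40 dB/decade.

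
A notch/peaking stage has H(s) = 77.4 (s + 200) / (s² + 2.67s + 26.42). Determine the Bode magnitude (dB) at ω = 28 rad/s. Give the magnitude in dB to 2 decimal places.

26.25 dB

|j28 + 200| = √(28² + 200²) = 202
|(j28)² + 2.67(j28) + 26.42| = |-757.58 + j74.76| = 761.3
|H(j28)| = 77.4 × 202 / 761.3 = 20.533
20 log₁₀(20.533) = 26.249 dB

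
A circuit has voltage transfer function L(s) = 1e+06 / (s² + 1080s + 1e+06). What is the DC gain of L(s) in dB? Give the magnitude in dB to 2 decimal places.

L(0) = 1e+06 / 1e+06 = 1
20 log₁₀(1) = 0.000 dB

0.00 dB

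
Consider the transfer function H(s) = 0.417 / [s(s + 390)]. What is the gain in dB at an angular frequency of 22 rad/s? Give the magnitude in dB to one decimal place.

|j22 + 390| = √(22² + 390²) = 390.6
|j22| = 22
|H(j22)| = 0.417 / (390.6 × 22) = 4.8524e-05
20 log₁₀(4.8524e-05) = -86.28 dB

-86.3 dB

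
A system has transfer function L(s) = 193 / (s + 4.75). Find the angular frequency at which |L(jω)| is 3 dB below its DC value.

For a single-pole low-pass, the −3 dB point is at the pole: ω = 4.75 rad/s.

4.75 rad/s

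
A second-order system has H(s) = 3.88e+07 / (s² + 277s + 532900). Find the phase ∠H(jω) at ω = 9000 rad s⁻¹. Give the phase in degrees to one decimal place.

∠[(j9000)² + 277(j9000) + 532900] = ∠[-8.0467e+07 + j2.493e+06] = 178.23°
∠H(j9000) = −178.23° = -178.23°

-178.2°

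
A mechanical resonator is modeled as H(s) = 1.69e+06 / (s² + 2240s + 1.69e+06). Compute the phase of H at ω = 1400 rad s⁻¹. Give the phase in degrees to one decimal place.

∠[(j1400)² + 2240(j1400) + 1.69e+06] = ∠[-2.7e+05 + j3.136e+06] = 94.92°
∠H(j1400) = −94.92° = -94.92°

-94.9°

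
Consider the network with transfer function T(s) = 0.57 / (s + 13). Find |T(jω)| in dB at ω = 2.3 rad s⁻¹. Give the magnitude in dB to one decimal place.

-27.3 dB

|j2.3 + 13| = √(2.3² + 13²) = 13.2
|T(j2.3)| = 0.57 / 13.2 = 0.043176
20 log₁₀(0.043176) = -27.30 dB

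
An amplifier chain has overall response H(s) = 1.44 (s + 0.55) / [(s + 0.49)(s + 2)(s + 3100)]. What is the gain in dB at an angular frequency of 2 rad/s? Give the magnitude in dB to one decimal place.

|j2 + 0.55| = √(2² + 0.55²) = 2.074
|j2 + 0.49| = √(2² + 0.49²) = 2.059
|j2 + 2| = √(2² + 2²) = 2.828
|j2 + 3100| = √(2² + 3100²) = 3100
|H(j2)| = 1.44 × 2.074 / (2.059 × 2.828 × 3100) = 0.00016544
20 log₁₀(0.00016544) = -75.63 dB

-75.6 dB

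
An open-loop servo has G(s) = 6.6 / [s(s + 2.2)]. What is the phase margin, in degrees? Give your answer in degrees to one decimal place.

45.7°

Gain crossover: |G(jω)| = 1 at ω ≈ 2.15 rad/s.
∠G(j2.15) = −90° − arctan(2.15/2.2) ≈ -134.30°
PM = 180° + (-134.30°) = 45.70°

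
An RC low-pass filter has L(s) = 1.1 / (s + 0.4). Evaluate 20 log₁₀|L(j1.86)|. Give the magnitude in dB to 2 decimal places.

|j1.86 + 0.4| = √(1.86² + 0.4²) = 1.903
|L(j1.86)| = 1.1 / 1.903 = 0.57818
20 log₁₀(0.57818) = -4.759 dB

-4.76 dB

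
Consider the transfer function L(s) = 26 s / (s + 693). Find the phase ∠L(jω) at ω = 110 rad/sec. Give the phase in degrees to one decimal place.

∠(j110) = 90.00°
∠(j110 + 693) = arctan(110/693) = 9.02°
∠L(j110) = 90.00° − 9.02° = 80.98°

81.0°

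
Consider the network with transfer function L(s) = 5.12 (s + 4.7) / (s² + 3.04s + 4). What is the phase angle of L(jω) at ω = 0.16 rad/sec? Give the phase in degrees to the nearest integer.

-5°

∠(j0.16 + 4.7) = arctan(0.16/4.7) = 1.95°
∠[(j0.16)² + 3.04(j0.16) + 4] = ∠[3.9744 + j0.4864] = 6.98°
∠L(j0.16) = 1.95° − 6.98° = -5.03°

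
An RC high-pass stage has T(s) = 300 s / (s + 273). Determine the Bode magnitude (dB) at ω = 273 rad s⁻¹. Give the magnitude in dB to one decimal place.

|j273| = 273
|j273 + 273| = √(273² + 273²) = 386.1
|T(j273)| = 300 × 273 / 386.1 = 212.13
20 log₁₀(212.13) = 46.53 dB

46.5 dB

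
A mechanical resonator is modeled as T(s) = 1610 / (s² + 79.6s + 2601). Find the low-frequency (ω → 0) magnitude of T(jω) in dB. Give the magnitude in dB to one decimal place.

-4.2 dB

T(0) = 1610 / 2601 = 0.61899
20 log₁₀(0.61899) = -4.17 dB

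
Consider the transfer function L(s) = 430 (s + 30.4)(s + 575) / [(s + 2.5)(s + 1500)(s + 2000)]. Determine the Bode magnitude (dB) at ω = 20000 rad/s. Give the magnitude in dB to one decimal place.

|j20000 + 30.4| = √(20000² + 30.4²) = 2e+04
|j20000 + 575| = √(20000² + 575²) = 2.001e+04
|j20000 + 2.5| = √(20000² + 2.5²) = 2e+04
|j20000 + 1500| = √(20000² + 1500²) = 2.006e+04
|j20000 + 2000| = √(20000² + 2000²) = 2.01e+04
|L(j20000)| = 430 × 2e+04 × 2.001e+04 / (2e+04 × 2.006e+04 × 2.01e+04) = 0.021342
20 log₁₀(0.021342) = -33.42 dB

-33.4 dB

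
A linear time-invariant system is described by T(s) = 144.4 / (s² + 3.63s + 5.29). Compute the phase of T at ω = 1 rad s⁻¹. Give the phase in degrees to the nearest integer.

-40°

∠[(j1)² + 3.63(j1) + 5.29] = ∠[4.29 + j3.63] = 40.24°
∠T(j1) = −40.24° = -40.24°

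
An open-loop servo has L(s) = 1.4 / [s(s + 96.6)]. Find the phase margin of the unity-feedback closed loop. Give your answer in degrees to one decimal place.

90.0°

Gain crossover: |L(jω)| = 1 at ω ≈ 0.0145 rad/sec.
∠L(j0.0145) = −90° − arctan(0.0145/96.6) ≈ -90.01°
PM = 180° + (-90.01°) = 89.99°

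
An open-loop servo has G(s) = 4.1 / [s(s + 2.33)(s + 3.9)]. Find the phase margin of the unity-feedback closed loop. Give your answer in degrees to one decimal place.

Gain crossover: |G(jω)| = 1 at ω ≈ 0.441 rad/sec.
∠G(j0.441) = −90° − arctan(0.441/2.33) − arctan(0.441/3.9) ≈ -107.15°
PM = 180° + (-107.15°) = 72.85°

72.8°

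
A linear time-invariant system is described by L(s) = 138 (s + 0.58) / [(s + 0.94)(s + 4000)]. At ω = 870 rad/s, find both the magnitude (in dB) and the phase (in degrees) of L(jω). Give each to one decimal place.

|L| = -29.4 dB, ∠L = -12.2°

|j870 + 0.58| = √(870² + 0.58²) = 870
|j870 + 0.94| = √(870² + 0.94²) = 870
|j870 + 4000| = √(870² + 4000²) = 4094
|L(j870)| = 138 × 870 / (870 × 4094) = 0.033712
20 log₁₀(0.033712) = -29.44 dB
∠(j870 + 0.58) = arctan(870/0.58) = 89.96°
∠(j870 + 0.94) = arctan(870/0.94) = 89.94°
∠(j870 + 4000) = arctan(870/4000) = 12.27°
∠L(j870) = 89.96° − (89.94° + 12.27°) = -12.25°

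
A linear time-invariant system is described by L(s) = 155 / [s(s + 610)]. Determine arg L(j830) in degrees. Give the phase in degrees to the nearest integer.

∠(j830 + 610) = arctan(830/610) = 53.69°
∠(j830) = 90.00°
∠L(j830) = − (53.69° + 90.00°) = -143.69°

-144 deg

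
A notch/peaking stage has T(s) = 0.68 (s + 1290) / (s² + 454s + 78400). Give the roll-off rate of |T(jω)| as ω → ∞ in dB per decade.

With 1 zero and 2 poles, the high-frequency asymptotic slope is 20 × (1 − 2) = -20 dB/decade.

-20 dB/decade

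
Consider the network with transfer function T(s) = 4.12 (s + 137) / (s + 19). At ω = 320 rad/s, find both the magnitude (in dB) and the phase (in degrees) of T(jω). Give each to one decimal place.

|T| = 13.0 dB, ∠T = -19.8°

|j320 + 137| = √(320² + 137²) = 348.1
|j320 + 19| = √(320² + 19²) = 320.6
|T(j320)| = 4.12 × 348.1 / 320.6 = 4.4738
20 log₁₀(4.4738) = 13.01 dB
∠(j320 + 137) = arctan(320/137) = 66.82°
∠(j320 + 19) = arctan(320/19) = 86.60°
∠T(j320) = 66.82° − 86.60° = -19.78°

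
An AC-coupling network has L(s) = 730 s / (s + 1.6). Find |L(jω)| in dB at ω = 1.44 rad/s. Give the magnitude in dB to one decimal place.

|j1.44| = 1.44
|j1.44 + 1.6| = √(1.44² + 1.6²) = 2.153
|L(j1.44)| = 730 × 1.44 / 2.153 = 488.34
20 log₁₀(488.34) = 53.77 dB

53.8 dB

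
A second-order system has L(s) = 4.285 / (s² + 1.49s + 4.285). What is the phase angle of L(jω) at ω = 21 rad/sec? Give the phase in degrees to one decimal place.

∠[(j21)² + 1.49(j21) + 4.285] = ∠[-436.71 + j31.29] = 175.90°
∠L(j21) = −175.90° = -175.90°

-175.9°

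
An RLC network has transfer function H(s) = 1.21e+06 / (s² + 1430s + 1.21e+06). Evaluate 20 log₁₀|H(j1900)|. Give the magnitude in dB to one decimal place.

|(j1900)² + 1430(j1900) + 1.21e+06| = |-2.4e+06 + j2.717e+06| = 3.625e+06
|H(j1900)| = 1.21e+06 / 3.625e+06 = 0.33377
20 log₁₀(0.33377) = -9.53 dB

-9.5 dB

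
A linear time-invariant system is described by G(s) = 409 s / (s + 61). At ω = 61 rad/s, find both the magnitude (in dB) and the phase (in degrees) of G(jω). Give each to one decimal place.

|j61| = 61
|j61 + 61| = √(61² + 61²) = 86.27
|G(j61)| = 409 × 61 / 86.27 = 289.21
20 log₁₀(289.21) = 49.22 dB
∠(j61) = 90.00°
∠(j61 + 61) = arctan(61/61) = 45.00°
∠G(j61) = 90.00° − 45.00° = 45.00°

|G| = 49.2 dB, ∠G = 45.0 deg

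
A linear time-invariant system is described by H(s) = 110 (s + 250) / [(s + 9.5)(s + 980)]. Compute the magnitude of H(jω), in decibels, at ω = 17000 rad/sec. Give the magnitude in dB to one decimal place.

-43.8 dB

|j17000 + 250| = √(17000² + 250²) = 1.7e+04
|j17000 + 9.5| = √(17000² + 9.5²) = 1.7e+04
|j17000 + 980| = √(17000² + 980²) = 1.703e+04
|H(j17000)| = 110 × 1.7e+04 / (1.7e+04 × 1.703e+04) = 0.0064606
20 log₁₀(0.0064606) = -43.79 dB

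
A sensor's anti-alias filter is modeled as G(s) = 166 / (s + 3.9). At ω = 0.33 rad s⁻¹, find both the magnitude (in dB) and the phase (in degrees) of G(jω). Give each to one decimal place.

|G| = 32.5 dB, ∠G = -4.8 deg

|j0.33 + 3.9| = √(0.33² + 3.9²) = 3.914
|G(j0.33)| = 166 / 3.914 = 42.413
20 log₁₀(42.413) = 32.55 dB
∠(j0.33 + 3.9) = arctan(0.33/3.9) = 4.84°
∠G(j0.33) = −4.84° = -4.84°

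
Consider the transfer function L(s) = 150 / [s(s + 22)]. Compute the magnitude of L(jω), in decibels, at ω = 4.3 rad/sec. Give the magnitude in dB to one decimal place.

3.8 dB

|j4.3 + 22| = √(4.3² + 22²) = 22.42
|j4.3| = 4.3
|L(j4.3)| = 150 / (22.42 × 4.3) = 1.5562
20 log₁₀(1.5562) = 3.84 dB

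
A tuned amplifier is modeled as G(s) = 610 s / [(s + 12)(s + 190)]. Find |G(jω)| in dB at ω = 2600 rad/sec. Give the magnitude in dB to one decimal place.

|j2600| = 2600
|j2600 + 12| = √(2600² + 12²) = 2600
|j2600 + 190| = √(2600² + 190²) = 2607
|G(j2600)| = 610 × 2600 / (2600 × 2607) = 0.23399
20 log₁₀(0.23399) = -12.62 dB

-12.6 dB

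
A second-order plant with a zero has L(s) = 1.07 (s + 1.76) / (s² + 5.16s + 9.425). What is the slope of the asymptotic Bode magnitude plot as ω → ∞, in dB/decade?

With 1 zero and 2 poles, the high-frequency asymptotic slope is 20 × (1 − 2) = -20 dB/decade.

-20 dB/decade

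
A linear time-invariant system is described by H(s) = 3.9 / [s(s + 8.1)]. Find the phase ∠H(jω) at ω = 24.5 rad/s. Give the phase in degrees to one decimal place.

-161.7°

∠(j24.5 + 8.1) = arctan(24.5/8.1) = 71.71°
∠(j24.5) = 90.00°
∠H(j24.5) = − (71.71° + 90.00°) = -161.71°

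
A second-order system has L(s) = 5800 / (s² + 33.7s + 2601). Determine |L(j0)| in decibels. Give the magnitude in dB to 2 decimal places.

6.97 dB

L(0) = 5800 / 2601 = 2.2299
20 log₁₀(2.2299) = 6.966 dB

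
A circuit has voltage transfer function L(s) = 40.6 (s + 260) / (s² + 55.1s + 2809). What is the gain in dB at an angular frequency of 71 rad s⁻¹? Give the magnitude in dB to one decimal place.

7.7 dB

|j71 + 260| = √(71² + 260²) = 269.5
|(j71)² + 55.1(j71) + 2809| = |-2232 + j3912.1| = 4504
|L(j71)| = 40.6 × 269.5 / 4504 = 2.4295
20 log₁₀(2.4295) = 7.71 dB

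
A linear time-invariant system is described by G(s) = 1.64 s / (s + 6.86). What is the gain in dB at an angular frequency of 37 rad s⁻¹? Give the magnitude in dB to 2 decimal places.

4.15 dB

|j37| = 37
|j37 + 6.86| = √(37² + 6.86²) = 37.63
|G(j37)| = 1.64 × 37 / 37.63 = 1.6125
20 log₁₀(1.6125) = 4.150 dB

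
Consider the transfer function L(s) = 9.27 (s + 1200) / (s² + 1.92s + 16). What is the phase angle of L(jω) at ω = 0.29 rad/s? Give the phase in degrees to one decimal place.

∠(j0.29 + 1200) = arctan(0.29/1200) = 0.01°
∠[(j0.29)² + 1.92(j0.29) + 16] = ∠[15.916 + j0.5568] = 2.00°
∠L(j0.29) = 0.01° − 2.00° = -1.99°

-2.0°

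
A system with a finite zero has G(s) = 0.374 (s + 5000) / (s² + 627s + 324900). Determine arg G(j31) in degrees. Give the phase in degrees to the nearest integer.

-3°

∠(j31 + 5000) = arctan(31/5000) = 0.36°
∠[(j31)² + 627(j31) + 324900] = ∠[3.2394e+05 + j19437] = 3.43°
∠G(j31) = 0.36° − 3.43° = -3.08°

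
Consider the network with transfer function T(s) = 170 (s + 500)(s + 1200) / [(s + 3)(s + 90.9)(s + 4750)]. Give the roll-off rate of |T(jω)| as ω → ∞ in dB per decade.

With 2 zeros and 3 poles, the high-frequency asymptotic slope is 20 × (2 − 3) = -20 dB/decade.

-20 dB/decade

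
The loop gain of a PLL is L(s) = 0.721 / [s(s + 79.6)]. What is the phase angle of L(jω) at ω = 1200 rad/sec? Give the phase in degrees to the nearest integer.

∠(j1200 + 79.6) = arctan(1200/79.6) = 86.20°
∠(j1200) = 90.00°
∠L(j1200) = − (86.20° + 90.00°) = -176.20°

-176°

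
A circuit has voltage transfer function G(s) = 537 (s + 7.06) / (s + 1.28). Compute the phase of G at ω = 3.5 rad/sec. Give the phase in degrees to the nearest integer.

-44°

∠(j3.5 + 7.06) = arctan(3.5/7.06) = 26.37°
∠(j3.5 + 1.28) = arctan(3.5/1.28) = 69.91°
∠G(j3.5) = 26.37° − 69.91° = -43.54°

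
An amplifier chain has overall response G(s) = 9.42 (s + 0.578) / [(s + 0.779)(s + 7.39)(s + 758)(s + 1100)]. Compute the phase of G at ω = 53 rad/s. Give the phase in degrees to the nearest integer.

-89°

∠(j53 + 0.578) = arctan(53/0.578) = 89.38°
∠(j53 + 0.779) = arctan(53/0.779) = 89.16°
∠(j53 + 7.39) = arctan(53/7.39) = 82.06°
∠(j53 + 758) = arctan(53/758) = 4.00°
∠(j53 + 1100) = arctan(53/1100) = 2.76°
∠G(j53) = 89.38° − (89.16° + 82.06° + 4.00° + 2.76°) = -88.60°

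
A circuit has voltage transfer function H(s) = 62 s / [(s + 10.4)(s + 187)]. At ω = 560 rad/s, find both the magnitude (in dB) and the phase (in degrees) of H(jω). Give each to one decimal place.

|H| = -19.6 dB, ∠H = -70.5°

|j560| = 560
|j560 + 10.4| = √(560² + 10.4²) = 560.1
|j560 + 187| = √(560² + 187²) = 590.4
|H(j560)| = 62 × 560 / (560.1 × 590.4) = 0.105
20 log₁₀(0.105) = -19.58 dB
∠(j560) = 90.00°
∠(j560 + 10.4) = arctan(560/10.4) = 88.94°
∠(j560 + 187) = arctan(560/187) = 71.53°
∠H(j560) = 90.00° − (88.94° + 71.53°) = -70.47°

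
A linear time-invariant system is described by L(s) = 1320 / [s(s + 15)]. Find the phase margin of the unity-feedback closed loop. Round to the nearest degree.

23°

Gain crossover: |L(jω)| = 1 at ω ≈ 34.8 rad/s.
∠L(j34.8) = −90° − arctan(34.8/15) ≈ -156.69°
PM = 180° + (-156.69°) = 23.31°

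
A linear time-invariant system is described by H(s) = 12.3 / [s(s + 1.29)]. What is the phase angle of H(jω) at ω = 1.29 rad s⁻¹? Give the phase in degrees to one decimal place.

∠(j1.29 + 1.29) = arctan(1.29/1.29) = 45.00°
∠(j1.29) = 90.00°
∠H(j1.29) = − (45.00° + 90.00°) = -135.00°

-135.0°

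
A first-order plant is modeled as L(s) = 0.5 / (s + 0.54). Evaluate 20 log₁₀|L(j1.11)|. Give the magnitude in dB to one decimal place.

|j1.11 + 0.54| = √(1.11² + 0.54²) = 1.234
|L(j1.11)| = 0.5 / 1.234 = 0.40506
20 log₁₀(0.40506) = -7.85 dB

-7.8 dB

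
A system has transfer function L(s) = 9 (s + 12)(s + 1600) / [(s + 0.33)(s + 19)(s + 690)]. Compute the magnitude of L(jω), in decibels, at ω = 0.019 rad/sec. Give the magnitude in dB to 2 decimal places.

|j0.019 + 12| = √(0.019² + 12²) = 12
|j0.019 + 1600| = √(0.019² + 1600²) = 1600
|j0.019 + 0.33| = √(0.019² + 0.33²) = 0.3305
|j0.019 + 19| = √(0.019² + 19²) = 19
|j0.019 + 690| = √(0.019² + 690²) = 690
|L(j0.019)| = 9 × 12 × 1600 / (0.3305 × 19 × 690) = 39.876
20 log₁₀(39.876) = 32.014 dB

32.01 dB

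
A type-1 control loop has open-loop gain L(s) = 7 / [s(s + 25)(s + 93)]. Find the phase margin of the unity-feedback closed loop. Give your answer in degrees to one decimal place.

90.0 deg

Gain crossover: |L(jω)| = 1 at ω ≈ 0.00301 rad/s.
∠L(j0.00301) = −90° − arctan(0.00301/25) − arctan(0.00301/93) ≈ -90.01°
PM = 180° + (-90.01°) = 89.99°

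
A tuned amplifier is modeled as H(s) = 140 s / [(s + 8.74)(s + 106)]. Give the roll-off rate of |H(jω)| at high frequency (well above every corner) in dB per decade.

-20 dB/decade

With 1 zero and 2 poles, the high-frequency asymptotic slope is 20 × (1 − 2) = -20 dB/decade.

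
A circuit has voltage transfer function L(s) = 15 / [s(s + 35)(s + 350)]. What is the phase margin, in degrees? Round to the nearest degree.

Gain crossover: |L(jω)| = 1 at ω ≈ 0.00122 rad/s.
∠L(j0.00122) = −90° − arctan(0.00122/35) − arctan(0.00122/350) ≈ -90.00°
PM = 180° + (-90.00°) = 90.00°

90°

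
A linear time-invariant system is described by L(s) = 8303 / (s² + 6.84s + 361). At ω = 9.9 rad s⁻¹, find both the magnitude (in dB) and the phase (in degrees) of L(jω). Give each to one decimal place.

|L| = 29.7 dB, ∠L = -14.4°

|(j9.9)² + 6.84(j9.9) + 361| = |262.99 + j67.716| = 271.6
|L(j9.9)| = 8303 / 271.6 = 30.574
20 log₁₀(30.574) = 29.71 dB
∠[(j9.9)² + 6.84(j9.9) + 361] = ∠[262.99 + j67.716] = 14.44°
∠L(j9.9) = −14.44° = -14.44°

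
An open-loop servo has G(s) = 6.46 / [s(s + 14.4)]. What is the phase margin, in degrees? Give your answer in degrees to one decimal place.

Gain crossover: |G(jω)| = 1 at ω ≈ 0.448 rad/sec.
∠G(j0.448) = −90° − arctan(0.448/14.4) ≈ -91.78°
PM = 180° + (-91.78°) = 88.22°

88.2 deg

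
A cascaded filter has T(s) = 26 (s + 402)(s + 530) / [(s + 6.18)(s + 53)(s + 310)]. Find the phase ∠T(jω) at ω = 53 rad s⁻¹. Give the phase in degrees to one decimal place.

-124.8°

∠(j53 + 402) = arctan(53/402) = 7.51°
∠(j53 + 530) = arctan(53/530) = 5.71°
∠(j53 + 6.18) = arctan(53/6.18) = 83.35°
∠(j53 + 53) = arctan(53/53) = 45.00°
∠(j53 + 310) = arctan(53/310) = 9.70°
∠T(j53) = 7.51° + 5.71° − (83.35° + 45.00° + 9.70°) = -124.83°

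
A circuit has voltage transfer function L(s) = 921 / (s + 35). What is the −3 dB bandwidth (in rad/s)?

For a single-pole low-pass, the −3 dB point is at the pole: ω = 35 rad/s.

35 rad/s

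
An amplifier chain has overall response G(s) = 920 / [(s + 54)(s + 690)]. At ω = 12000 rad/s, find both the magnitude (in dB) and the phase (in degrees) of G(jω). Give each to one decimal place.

|j12000 + 54| = √(12000² + 54²) = 1.2e+04
|j12000 + 690| = √(12000² + 690²) = 1.202e+04
|G(j12000)| = 920 / (1.2e+04 × 1.202e+04) = 6.3783e-06
20 log₁₀(6.3783e-06) = -103.91 dB
∠(j12000 + 54) = arctan(12000/54) = 89.74°
∠(j12000 + 690) = arctan(12000/690) = 86.71°
∠G(j12000) = − (89.74° + 86.71°) = -176.45°

|G| = -103.9 dB, ∠G = -176.5°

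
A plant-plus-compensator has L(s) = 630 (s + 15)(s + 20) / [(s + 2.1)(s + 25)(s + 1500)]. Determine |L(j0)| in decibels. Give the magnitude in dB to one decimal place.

L(0) = 630 × 15 × 20 / (2.1 × 25 × 1500) = 2.4
20 log₁₀(2.4) = 7.60 dB

7.6 dB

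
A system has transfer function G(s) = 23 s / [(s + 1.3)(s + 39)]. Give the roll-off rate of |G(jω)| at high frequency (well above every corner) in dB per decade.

With 1 zero and 2 poles, the high-frequency asymptotic slope is 20 × (1 − 2) = -20 dB/decade.

-20 dB/decade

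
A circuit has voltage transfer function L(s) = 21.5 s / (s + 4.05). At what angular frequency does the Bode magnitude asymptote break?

The single real pole at s = −4.05 gives a corner at ω = 4.05 rad/sec.

4.05 rad/sec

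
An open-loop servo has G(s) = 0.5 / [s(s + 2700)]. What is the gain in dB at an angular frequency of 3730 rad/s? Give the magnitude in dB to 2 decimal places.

-150.72 dB

|j3730 + 2700| = √(3730² + 2700²) = 4605
|j3730| = 3730
|G(j3730)| = 0.5 / (4605 × 3730) = 2.9111e-08
20 log₁₀(2.9111e-08) = -150.719 dB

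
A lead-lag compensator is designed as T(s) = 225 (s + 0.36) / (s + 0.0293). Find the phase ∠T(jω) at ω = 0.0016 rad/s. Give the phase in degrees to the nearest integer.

-3°

∠(j0.0016 + 0.36) = arctan(0.0016/0.36) = 0.25°
∠(j0.0016 + 0.0293) = arctan(0.0016/0.0293) = 3.13°
∠T(j0.0016) = 0.25° − 3.13° = -2.87°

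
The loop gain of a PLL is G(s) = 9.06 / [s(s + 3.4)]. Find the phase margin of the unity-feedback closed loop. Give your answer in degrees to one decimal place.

56.8°

Gain crossover: |G(jω)| = 1 at ω ≈ 2.23 rad/s.
∠G(j2.23) = −90° − arctan(2.23/3.4) ≈ -123.24°
PM = 180° + (-123.24°) = 56.76°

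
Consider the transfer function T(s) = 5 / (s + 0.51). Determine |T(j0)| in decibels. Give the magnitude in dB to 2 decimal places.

19.83 dB

T(0) = 5 / 0.51 = 9.8039
20 log₁₀(9.8039) = 19.828 dB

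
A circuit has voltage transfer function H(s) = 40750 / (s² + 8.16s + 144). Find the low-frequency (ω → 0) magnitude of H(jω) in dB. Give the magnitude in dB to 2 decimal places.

49.04 dB

H(0) = 40750 / 144 = 282.99
20 log₁₀(282.99) = 49.035 dB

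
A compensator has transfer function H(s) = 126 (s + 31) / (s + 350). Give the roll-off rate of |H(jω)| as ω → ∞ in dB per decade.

With 1 zero and 1 pole, the high-frequency asymptotic slope is 20 × (1 − 1) = 0 dB/decade.

0 dB/decade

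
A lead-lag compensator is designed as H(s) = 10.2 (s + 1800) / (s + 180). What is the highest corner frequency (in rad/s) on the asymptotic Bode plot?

1800 rad/s

Break frequencies occur at each pole and zero magnitude: 180 rad/s, 1800 rad/s.
The highest is 1800 rad/s.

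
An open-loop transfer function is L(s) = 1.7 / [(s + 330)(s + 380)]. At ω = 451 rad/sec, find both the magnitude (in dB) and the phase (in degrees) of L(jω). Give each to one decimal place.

|L| = -105.8 dB, ∠L = -103.7°

|j451 + 330| = √(451² + 330²) = 558.8
|j451 + 380| = √(451² + 380²) = 589.7
|L(j451)| = 1.7 / (558.8 × 589.7) = 5.1582e-06
20 log₁₀(5.1582e-06) = -105.75 dB
∠(j451 + 330) = arctan(451/330) = 53.81°
∠(j451 + 380) = arctan(451/380) = 49.88°
∠L(j451) = − (53.81° + 49.88°) = -103.69°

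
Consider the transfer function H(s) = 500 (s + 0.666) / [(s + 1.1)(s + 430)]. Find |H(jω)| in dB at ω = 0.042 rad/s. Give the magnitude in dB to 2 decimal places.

-3.04 dB

|j0.042 + 0.666| = √(0.042² + 0.666²) = 0.6673
|j0.042 + 1.1| = √(0.042² + 1.1²) = 1.101
|j0.042 + 430| = √(0.042² + 430²) = 430
|H(j0.042)| = 500 × 0.6673 / (1.101 × 430) = 0.7049
20 log₁₀(0.7049) = -3.037 dB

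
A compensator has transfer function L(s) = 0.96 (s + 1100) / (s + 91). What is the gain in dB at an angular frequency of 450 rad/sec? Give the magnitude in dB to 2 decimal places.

|j450 + 1100| = √(450² + 1100²) = 1188
|j450 + 91| = √(450² + 91²) = 459.1
|L(j450)| = 0.96 × 1188 / 459.1 = 2.4851
20 log₁₀(2.4851) = 7.907 dB

7.91 dB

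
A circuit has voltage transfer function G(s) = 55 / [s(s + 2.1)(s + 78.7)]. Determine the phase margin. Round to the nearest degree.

Gain crossover: |G(jω)| = 1 at ω ≈ 0.329 rad/s.
∠G(j0.329) = −90° − arctan(0.329/2.1) − arctan(0.329/78.7) ≈ -99.14°
PM = 180° + (-99.14°) = 80.86°

81°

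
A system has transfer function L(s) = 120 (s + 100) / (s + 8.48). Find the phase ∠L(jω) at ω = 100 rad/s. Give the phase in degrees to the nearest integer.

-40 deg

∠(j100 + 100) = arctan(100/100) = 45.00°
∠(j100 + 8.48) = arctan(100/8.48) = 85.15°
∠L(j100) = 45.00° − 85.15° = -40.15°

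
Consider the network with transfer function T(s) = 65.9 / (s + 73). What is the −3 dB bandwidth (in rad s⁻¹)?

For a single-pole low-pass, the −3 dB point is at the pole: ω = 73 rad s⁻¹.

73 rad s⁻¹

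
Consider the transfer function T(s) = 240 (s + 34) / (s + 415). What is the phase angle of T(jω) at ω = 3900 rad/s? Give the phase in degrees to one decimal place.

5.6°

∠(j3900 + 34) = arctan(3900/34) = 89.50°
∠(j3900 + 415) = arctan(3900/415) = 83.93°
∠T(j3900) = 89.50° − 83.93° = 5.57°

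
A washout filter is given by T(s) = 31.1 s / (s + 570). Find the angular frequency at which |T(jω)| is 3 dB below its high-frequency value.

For a single-pole high-pass, the −3 dB point is at the pole: ω = 570 rad/s.

570 rad/s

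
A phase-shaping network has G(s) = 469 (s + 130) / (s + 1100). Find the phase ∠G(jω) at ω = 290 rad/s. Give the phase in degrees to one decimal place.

51.1 deg

∠(j290 + 130) = arctan(290/130) = 65.85°
∠(j290 + 1100) = arctan(290/1100) = 14.77°
∠G(j290) = 65.85° − 14.77° = 51.09°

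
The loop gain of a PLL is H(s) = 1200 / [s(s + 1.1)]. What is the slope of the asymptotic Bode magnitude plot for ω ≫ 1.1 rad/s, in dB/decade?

-40 dB/decade

With 0 zeros and 2 poles, the high-frequency asymptotic slope is 20 × (0 − 2) = -40 dB/decade.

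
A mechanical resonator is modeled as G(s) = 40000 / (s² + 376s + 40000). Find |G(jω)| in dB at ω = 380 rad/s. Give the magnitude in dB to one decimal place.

|(j380)² + 376(j380) + 40000| = |-1.044e+05 + j1.4288e+05| = 1.77e+05
|G(j380)| = 40000 / 1.77e+05 = 0.22604
20 log₁₀(0.22604) = -12.92 dB

-12.9 dB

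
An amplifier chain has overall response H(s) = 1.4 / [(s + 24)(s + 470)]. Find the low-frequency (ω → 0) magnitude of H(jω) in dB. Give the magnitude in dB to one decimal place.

-78.1 dB

H(0) = 1.4 / (24 × 470) = 0.00012411
20 log₁₀(0.00012411) = -78.12 dB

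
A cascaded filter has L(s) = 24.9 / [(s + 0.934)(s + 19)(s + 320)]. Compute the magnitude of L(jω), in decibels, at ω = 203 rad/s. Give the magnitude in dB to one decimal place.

|j203 + 0.934| = √(203² + 0.934²) = 203
|j203 + 19| = √(203² + 19²) = 203.9
|j203 + 320| = √(203² + 320²) = 379
|L(j203)| = 24.9 / (203 × 203.9 × 379) = 1.5875e-06
20 log₁₀(1.5875e-06) = -115.99 dB

-116.0 dB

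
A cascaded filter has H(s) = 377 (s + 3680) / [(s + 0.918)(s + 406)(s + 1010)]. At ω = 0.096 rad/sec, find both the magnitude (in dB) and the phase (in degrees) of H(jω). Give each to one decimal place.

|j0.096 + 3680| = √(0.096² + 3680²) = 3680
|j0.096 + 0.918| = √(0.096² + 0.918²) = 0.923
|j0.096 + 406| = √(0.096² + 406²) = 406
|j0.096 + 1010| = √(0.096² + 1010²) = 1010
|H(j0.096)| = 377 × 3680 / (0.923 × 406 × 1010) = 3.6655
20 log₁₀(3.6655) = 11.28 dB
∠(j0.096 + 3680) = arctan(0.096/3680) = 0.00°
∠(j0.096 + 0.918) = arctan(0.096/0.918) = 5.97°
∠(j0.096 + 406) = arctan(0.096/406) = 0.01°
∠(j0.096 + 1010) = arctan(0.096/1010) = 0.01°
∠H(j0.096) = 0.00° − (5.97° + 0.01° + 0.01°) = -5.99°

|H| = 11.3 dB, ∠H = -6.0°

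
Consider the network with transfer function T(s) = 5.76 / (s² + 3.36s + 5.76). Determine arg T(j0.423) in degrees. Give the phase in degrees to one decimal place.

-14.3°

∠[(j0.423)² + 3.36(j0.423) + 5.76] = ∠[5.5811 + j1.4213] = 14.29°
∠T(j0.423) = −14.29° = -14.29°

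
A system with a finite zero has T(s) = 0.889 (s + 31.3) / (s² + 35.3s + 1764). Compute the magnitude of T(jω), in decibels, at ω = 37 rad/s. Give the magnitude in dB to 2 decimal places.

-30.01 dB

|j37 + 31.3| = √(37² + 31.3²) = 48.46
|(j37)² + 35.3(j37) + 1764| = |395 + j1306.1| = 1365
|T(j37)| = 0.889 × 48.46 / 1365 = 0.031574
20 log₁₀(0.031574) = -30.013 dB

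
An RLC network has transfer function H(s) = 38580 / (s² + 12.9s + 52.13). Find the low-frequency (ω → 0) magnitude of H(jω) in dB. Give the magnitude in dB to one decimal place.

H(0) = 38580 / 52.13 = 740.07
20 log₁₀(740.07) = 57.39 dB

57.4 dB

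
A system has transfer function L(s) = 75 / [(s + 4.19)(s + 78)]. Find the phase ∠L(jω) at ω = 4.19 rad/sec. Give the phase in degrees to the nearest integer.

-48°

∠(j4.19 + 4.19) = arctan(4.19/4.19) = 45.00°
∠(j4.19 + 78) = arctan(4.19/78) = 3.07°
∠L(j4.19) = − (45.00° + 3.07°) = -48.07°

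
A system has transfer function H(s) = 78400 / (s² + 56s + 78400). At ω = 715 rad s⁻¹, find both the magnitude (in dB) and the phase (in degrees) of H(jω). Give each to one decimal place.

|H| = -14.9 dB, ∠H = -174.7°

|(j715)² + 56(j715) + 78400| = |-4.3282e+05 + j40040| = 4.347e+05
|H(j715)| = 78400 / 4.347e+05 = 0.18037
20 log₁₀(0.18037) = -14.88 dB
∠[(j715)² + 56(j715) + 78400] = ∠[-4.3282e+05 + j40040] = 174.71°
∠H(j715) = −174.71° = -174.71°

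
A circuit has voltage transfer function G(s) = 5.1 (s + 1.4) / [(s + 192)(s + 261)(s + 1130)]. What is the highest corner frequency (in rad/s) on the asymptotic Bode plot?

1130 rad/s

Break frequencies occur at each pole and zero magnitude: 1.4 rad/s, 192 rad/s, 261 rad/s, 1130 rad/s.
The highest is 1130 rad/s.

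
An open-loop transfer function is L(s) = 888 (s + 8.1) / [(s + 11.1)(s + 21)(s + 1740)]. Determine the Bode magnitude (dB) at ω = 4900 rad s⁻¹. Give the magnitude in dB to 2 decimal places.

|j4900 + 8.1| = √(4900² + 8.1²) = 4900
|j4900 + 11.1| = √(4900² + 11.1²) = 4900
|j4900 + 21| = √(4900² + 21²) = 4900
|j4900 + 1740| = √(4900² + 1740²) = 5200
|L(j4900)| = 888 × 4900 / (4900 × 4900 × 5200) = 3.4852e-05
20 log₁₀(3.4852e-05) = -89.155 dB

-89.16 dB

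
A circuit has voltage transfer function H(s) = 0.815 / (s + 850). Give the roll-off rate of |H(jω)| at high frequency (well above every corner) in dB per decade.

-20 dB/decade

With 0 zeros and 1 pole, the high-frequency asymptotic slope is 20 × (0 − 1) = -20 dB/decade.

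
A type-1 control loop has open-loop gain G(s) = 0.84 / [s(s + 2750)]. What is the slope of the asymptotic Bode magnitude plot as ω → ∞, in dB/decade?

-40 dB/decade

With 0 zeros and 2 poles, the high-frequency asymptotic slope is 20 × (0 − 2) = -40 dB/decade.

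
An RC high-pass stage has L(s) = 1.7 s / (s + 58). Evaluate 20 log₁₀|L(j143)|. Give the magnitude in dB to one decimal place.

3.9 dB

|j143| = 143
|j143 + 58| = √(143² + 58²) = 154.3
|L(j143)| = 1.7 × 143 / 154.3 = 1.5754
20 log₁₀(1.5754) = 3.95 dB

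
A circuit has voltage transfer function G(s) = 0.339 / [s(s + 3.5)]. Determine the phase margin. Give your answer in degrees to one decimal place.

88.4°

Gain crossover: |G(jω)| = 1 at ω ≈ 0.0968 rad s⁻¹.
∠G(j0.0968) = −90° − arctan(0.0968/3.5) ≈ -91.58°
PM = 180° + (-91.58°) = 88.42°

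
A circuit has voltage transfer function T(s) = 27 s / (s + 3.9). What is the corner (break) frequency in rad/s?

The single real pole at s = −3.9 gives a corner at ω = 3.9 rad/s.

3.9 rad/s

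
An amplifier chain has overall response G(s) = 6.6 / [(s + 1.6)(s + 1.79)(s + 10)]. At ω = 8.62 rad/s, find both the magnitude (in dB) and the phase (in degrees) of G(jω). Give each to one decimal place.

|j8.62 + 1.6| = √(8.62² + 1.6²) = 8.767
|j8.62 + 1.79| = √(8.62² + 1.79²) = 8.804
|j8.62 + 10| = √(8.62² + 10²) = 13.2
|G(j8.62)| = 6.6 / (8.767 × 8.804 × 13.2) = 0.0064767
20 log₁₀(0.0064767) = -43.77 dB
∠(j8.62 + 1.6) = arctan(8.62/1.6) = 79.48°
∠(j8.62 + 1.79) = arctan(8.62/1.79) = 78.27°
∠(j8.62 + 10) = arctan(8.62/10) = 40.76°
∠G(j8.62) = − (79.48° + 78.27° + 40.76°) = -198.51°

|G| = -43.8 dB, ∠G = -198.5 deg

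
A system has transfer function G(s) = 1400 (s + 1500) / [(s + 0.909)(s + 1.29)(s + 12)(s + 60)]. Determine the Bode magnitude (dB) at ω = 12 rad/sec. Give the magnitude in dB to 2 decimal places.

22.88 dB

|j12 + 1500| = √(12² + 1500²) = 1500
|j12 + 0.909| = √(12² + 0.909²) = 12.03
|j12 + 1.29| = √(12² + 1.29²) = 12.07
|j12 + 12| = √(12² + 12²) = 16.97
|j12 + 60| = √(12² + 60²) = 61.19
|G(j12)| = 1400 × 1500 / (12.03 × 12.07 × 16.97 × 61.19) = 13.924
20 log₁₀(13.924) = 22.875 dB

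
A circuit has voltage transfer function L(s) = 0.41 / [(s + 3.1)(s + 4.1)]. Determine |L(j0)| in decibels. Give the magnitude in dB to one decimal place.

-29.8 dB

L(0) = 0.41 / (3.1 × 4.1) = 0.032258
20 log₁₀(0.032258) = -29.83 dB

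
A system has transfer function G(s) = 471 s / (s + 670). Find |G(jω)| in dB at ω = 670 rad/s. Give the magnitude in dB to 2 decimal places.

50.45 dB

|j670| = 670
|j670 + 670| = √(670² + 670²) = 947.5
|G(j670)| = 471 × 670 / 947.5 = 333.05
20 log₁₀(333.05) = 50.450 dB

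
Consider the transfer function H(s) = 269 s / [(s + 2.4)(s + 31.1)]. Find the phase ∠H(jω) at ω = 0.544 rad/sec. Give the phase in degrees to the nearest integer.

76°

∠(j0.544) = 90.00°
∠(j0.544 + 2.4) = arctan(0.544/2.4) = 12.77°
∠(j0.544 + 31.1) = arctan(0.544/31.1) = 1.00°
∠H(j0.544) = 90.00° − (12.77° + 1.00°) = 76.23°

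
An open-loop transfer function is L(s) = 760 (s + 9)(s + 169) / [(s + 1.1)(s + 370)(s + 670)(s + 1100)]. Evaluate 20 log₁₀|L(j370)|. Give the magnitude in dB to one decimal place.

-63.5 dB

|j370 + 9| = √(370² + 9²) = 370.1
|j370 + 169| = √(370² + 169²) = 406.8
|j370 + 1.1| = √(370² + 1.1²) = 370
|j370 + 370| = √(370² + 370²) = 523.3
|j370 + 670| = √(370² + 670²) = 765.4
|j370 + 1100| = √(370² + 1100²) = 1161
|L(j370)| = 760 × 370.1 × 406.8 / (370 × 523.3 × 765.4 × 1161) = 0.00066532
20 log₁₀(0.00066532) = -63.54 dB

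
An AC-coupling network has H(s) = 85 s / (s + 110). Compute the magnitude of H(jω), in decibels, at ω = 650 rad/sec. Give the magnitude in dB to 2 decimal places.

38.47 dB

|j650| = 650
|j650 + 110| = √(650² + 110²) = 659.2
|H(j650)| = 85 × 650 / 659.2 = 83.808
20 log₁₀(83.808) = 38.466 dB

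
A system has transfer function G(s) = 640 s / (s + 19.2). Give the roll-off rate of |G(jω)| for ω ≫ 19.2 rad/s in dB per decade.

With 1 zero and 1 pole, the high-frequency asymptotic slope is 20 × (1 − 1) = 0 dB/decade.

0 dB/decade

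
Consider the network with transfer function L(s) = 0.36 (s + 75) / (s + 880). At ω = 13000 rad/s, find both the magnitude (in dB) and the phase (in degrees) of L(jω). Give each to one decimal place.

|j13000 + 75| = √(13000² + 75²) = 1.3e+04
|j13000 + 880| = √(13000² + 880²) = 1.303e+04
|L(j13000)| = 0.36 × 1.3e+04 / 1.303e+04 = 0.35918
20 log₁₀(0.35918) = -8.89 dB
∠(j13000 + 75) = arctan(13000/75) = 89.67°
∠(j13000 + 880) = arctan(13000/880) = 86.13°
∠L(j13000) = 89.67° − 86.13° = 3.54°

|L| = -8.9 dB, ∠L = 3.5°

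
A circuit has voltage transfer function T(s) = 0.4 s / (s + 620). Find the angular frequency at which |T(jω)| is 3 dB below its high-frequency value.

620 rad/s

For a single-pole high-pass, the −3 dB point is at the pole: ω = 620 rad/s.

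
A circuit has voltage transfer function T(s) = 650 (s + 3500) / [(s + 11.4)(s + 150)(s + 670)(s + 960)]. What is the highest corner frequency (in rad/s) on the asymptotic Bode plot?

3500 rad/s

Break frequencies occur at each pole and zero magnitude: 11.4 rad/s, 150 rad/s, 670 rad/s, 960 rad/s, 3500 rad/s.
The highest is 3500 rad/s.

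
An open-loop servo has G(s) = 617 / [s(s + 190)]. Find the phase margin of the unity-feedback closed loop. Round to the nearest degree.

Gain crossover: |G(jω)| = 1 at ω ≈ 3.25 rad/sec.
∠G(j3.25) = −90° − arctan(3.25/190) ≈ -90.98°
PM = 180° + (-90.98°) = 89.02°

89°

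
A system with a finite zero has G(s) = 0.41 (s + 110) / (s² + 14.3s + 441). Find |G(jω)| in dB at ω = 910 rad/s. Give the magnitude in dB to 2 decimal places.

-66.86 dB

|j910 + 110| = √(910² + 110²) = 916.6
|(j910)² + 14.3(j910) + 441| = |-8.2766e+05 + j13013| = 8.278e+05
|G(j910)| = 0.41 × 916.6 / 8.278e+05 = 0.00045401
20 log₁₀(0.00045401) = -66.859 dB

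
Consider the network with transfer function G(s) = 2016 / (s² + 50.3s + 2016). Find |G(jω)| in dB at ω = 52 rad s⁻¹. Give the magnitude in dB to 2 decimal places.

|(j52)² + 50.3(j52) + 2016| = |-688 + j2615.6| = 2705
|G(j52)| = 2016 / 2705 = 0.7454
20 log₁₀(0.7454) = -2.552 dB

-2.55 dB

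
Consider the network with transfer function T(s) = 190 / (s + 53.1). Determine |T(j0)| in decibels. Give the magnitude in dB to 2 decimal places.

11.07 dB

T(0) = 190 / 53.1 = 3.5782
20 log₁₀(3.5782) = 11.073 dB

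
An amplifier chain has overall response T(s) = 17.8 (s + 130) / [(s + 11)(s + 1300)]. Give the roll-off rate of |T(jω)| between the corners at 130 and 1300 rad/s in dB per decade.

In this band the factors already past their corner are: zero at 130, pole at 11; net slope = 0 dB/decade.

0 dB/decade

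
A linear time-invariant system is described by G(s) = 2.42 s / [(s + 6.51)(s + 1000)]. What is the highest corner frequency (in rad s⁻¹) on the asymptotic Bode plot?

Break frequencies occur at each pole and zero magnitude: 6.51 rad s⁻¹, 1000 rad s⁻¹.
The highest is 1000 rad s⁻¹.

1000 rad s⁻¹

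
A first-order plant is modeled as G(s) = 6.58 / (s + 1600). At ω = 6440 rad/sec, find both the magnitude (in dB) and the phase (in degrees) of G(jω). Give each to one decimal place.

|G| = -60.1 dB, ∠G = -76.0°

|j6440 + 1600| = √(6440² + 1600²) = 6636
|G(j6440)| = 6.58 / 6636 = 0.00099159
20 log₁₀(0.00099159) = -60.07 dB
∠(j6440 + 1600) = arctan(6440/1600) = 76.05°
∠G(j6440) = −76.05° = -76.05°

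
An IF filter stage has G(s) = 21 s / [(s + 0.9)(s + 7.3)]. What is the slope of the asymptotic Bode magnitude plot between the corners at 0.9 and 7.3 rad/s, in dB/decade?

In this band the factors already past their corner are: 1 differentiator zero, pole at 0.9; net slope = 0 dB/decade.

0 dB/decade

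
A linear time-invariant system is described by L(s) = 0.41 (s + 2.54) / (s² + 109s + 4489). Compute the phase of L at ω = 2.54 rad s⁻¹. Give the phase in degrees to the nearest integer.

∠(j2.54 + 2.54) = arctan(2.54/2.54) = 45.00°
∠[(j2.54)² + 109(j2.54) + 4489] = ∠[4482.5 + j276.86] = 3.53°
∠L(j2.54) = 45.00° − 3.53° = 41.47°

41°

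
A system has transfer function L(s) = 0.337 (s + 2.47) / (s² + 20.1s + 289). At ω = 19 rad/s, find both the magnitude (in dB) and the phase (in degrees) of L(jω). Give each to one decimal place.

|L| = -35.6 dB, ∠L = -18.1°

|j19 + 2.47| = √(19² + 2.47²) = 19.16
|(j19)² + 20.1(j19) + 289| = |-72 + j381.9| = 388.6
|L(j19)| = 0.337 × 19.16 / 388.6 = 0.016615
20 log₁₀(0.016615) = -35.59 dB
∠(j19 + 2.47) = arctan(19/2.47) = 82.59°
∠[(j19)² + 20.1(j19) + 289] = ∠[-72 + j381.9] = 100.68°
∠L(j19) = 82.59° − 100.68° = -18.08°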